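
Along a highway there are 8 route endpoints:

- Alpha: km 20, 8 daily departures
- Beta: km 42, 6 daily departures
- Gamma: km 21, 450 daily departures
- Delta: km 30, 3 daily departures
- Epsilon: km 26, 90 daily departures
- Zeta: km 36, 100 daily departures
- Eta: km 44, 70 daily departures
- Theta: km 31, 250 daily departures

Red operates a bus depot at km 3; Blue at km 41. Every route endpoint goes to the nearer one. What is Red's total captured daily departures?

The indifferent point is the midpoint (3+41)/2 = 22; route endpoints left of it (closer to Red at 3) go to Red, those right go to Blue.
  Alpha at 20 (w=8) → Red
  Gamma at 21 (w=450) → Red
  Epsilon at 26 (w=90) → Blue
  Delta at 30 (w=3) → Blue
  Theta at 31 (w=250) → Blue
  Zeta at 36 (w=100) → Blue
  Beta at 42 (w=6) → Blue
  Eta at 44 (w=70) → Blue
Red captures 458; Blue captures 519.

458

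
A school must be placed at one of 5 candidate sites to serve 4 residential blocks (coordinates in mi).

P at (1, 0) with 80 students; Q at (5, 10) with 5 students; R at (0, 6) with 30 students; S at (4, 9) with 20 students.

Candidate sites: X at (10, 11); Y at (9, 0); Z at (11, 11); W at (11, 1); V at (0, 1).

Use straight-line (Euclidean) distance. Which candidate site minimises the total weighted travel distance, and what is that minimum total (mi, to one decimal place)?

Total weighted distance at each candidate:
  X (10, 11): total = 1624.4
  Y (9, 0): total = 1224.3
  Z (11, 11): total = 1727.8
  W (11, 1): total = 1433.2
  V (0, 1): total = 493.5
Minimum is at V with total 493.5 mi.

V, total 493.5 mi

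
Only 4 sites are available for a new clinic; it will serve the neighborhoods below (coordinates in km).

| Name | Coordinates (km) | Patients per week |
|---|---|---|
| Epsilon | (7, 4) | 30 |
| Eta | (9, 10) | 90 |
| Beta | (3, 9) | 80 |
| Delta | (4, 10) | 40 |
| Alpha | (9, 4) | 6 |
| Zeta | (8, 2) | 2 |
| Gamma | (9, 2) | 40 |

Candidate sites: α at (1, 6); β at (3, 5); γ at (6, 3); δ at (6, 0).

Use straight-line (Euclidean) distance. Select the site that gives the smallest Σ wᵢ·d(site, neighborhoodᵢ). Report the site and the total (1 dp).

β, total 1667.1 km

Total weighted distance at each candidate:
  α (1, 6): total = 1906.5
  β (3, 5): total = 1667.1
  γ (6, 3): total = 1705.6
  δ (6, 0): total = 2410.1
Minimum is at β with total 1667.1 km.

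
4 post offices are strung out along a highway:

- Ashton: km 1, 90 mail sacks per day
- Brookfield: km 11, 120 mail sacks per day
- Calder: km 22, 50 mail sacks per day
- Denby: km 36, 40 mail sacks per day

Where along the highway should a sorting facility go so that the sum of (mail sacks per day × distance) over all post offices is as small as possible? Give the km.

x = 11

For a sum of weighted absolute distances on a line, the optimum is the weighted median (not the mean). Total weight W = 300; half-weight = 150.
Sort by position and accumulate weight:
  km 1 (Ashton, w=90) → cum 90
  km 11 (Brookfield, w=120) → cum 210  ≥ 150 → median here
  km 22 (Calder, w=50) → cum 260
  km 36 (Denby, w=40) → cum 300
Optimal location: km 11.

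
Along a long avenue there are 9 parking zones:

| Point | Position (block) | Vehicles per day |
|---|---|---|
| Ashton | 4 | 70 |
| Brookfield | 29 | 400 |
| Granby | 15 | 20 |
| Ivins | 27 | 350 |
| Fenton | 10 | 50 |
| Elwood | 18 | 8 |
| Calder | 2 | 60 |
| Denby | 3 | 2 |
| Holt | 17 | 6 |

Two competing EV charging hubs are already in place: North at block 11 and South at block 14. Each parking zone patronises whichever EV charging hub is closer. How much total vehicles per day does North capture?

The indifferent point is the midpoint (11+14)/2 = 12.5; parking zones left of it (closer to North at 11) go to North, those right go to South.
  Calder at 2 (w=60) → North
  Denby at 3 (w=2) → North
  Ashton at 4 (w=70) → North
  Fenton at 10 (w=50) → North
  Granby at 15 (w=20) → South
  Holt at 17 (w=6) → South
  Elwood at 18 (w=8) → South
  Ivins at 27 (w=350) → South
  Brookfield at 29 (w=400) → South
North captures 182; South captures 784.

182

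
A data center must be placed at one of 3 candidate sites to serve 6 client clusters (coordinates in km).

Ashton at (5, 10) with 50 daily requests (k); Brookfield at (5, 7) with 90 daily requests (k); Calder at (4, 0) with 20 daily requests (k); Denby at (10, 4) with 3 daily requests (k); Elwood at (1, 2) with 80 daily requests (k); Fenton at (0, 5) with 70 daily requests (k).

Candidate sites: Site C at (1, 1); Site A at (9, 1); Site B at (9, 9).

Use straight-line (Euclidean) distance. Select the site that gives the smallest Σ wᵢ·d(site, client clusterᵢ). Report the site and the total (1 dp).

Total weighted distance at each candidate:
  Site C (1, 1): total = 1601.8
  Site A (9, 1): total = 2587.3
  Site B (9, 9): total = 2369.7
Minimum is at Site C with total 1601.8 km.

Site C, total 1601.8 km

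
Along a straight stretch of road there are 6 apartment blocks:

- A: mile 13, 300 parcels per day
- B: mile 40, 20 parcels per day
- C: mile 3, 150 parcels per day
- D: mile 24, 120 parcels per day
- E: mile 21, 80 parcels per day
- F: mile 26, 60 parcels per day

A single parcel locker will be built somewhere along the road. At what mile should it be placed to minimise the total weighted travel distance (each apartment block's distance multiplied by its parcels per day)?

x = 13

For a sum of weighted absolute distances on a line, the optimum is the weighted median (not the mean). Total weight W = 730; half-weight = 365.
Sort by position and accumulate weight:
  mile 3 (C, w=150) → cum 150
  mile 13 (A, w=300) → cum 450  ≥ 365 → median here
  mile 21 (E, w=80) → cum 530
  mile 24 (D, w=120) → cum 650
  mile 26 (F, w=60) → cum 710
  mile 40 (B, w=20) → cum 730
Optimal location: mile 13.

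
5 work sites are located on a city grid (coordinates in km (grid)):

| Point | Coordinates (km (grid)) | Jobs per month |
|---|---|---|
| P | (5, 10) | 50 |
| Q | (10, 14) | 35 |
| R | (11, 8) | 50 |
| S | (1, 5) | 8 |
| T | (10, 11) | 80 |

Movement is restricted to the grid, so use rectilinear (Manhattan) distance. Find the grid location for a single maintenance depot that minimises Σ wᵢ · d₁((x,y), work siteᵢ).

Manhattan distance separates: Σwᵢ(|x−xᵢ|+|y−yᵢ|) = Σwᵢ|x−xᵢ| + Σwᵢ|y−yᵢ|, so x and y are optimised independently as 1-D weighted medians.
Total weight W = 223; half = 111.5.
x-coordinate, sorted with cumulative weight:
  x=1 (S, w=8) cum 8
  x=5 (P, w=50) cum 58
  x=10 (Q, w=35) cum 93
  x=10 (T, w=80) cum 173  ← median
  x=11 (R, w=50) cum 223
⇒ x* = 10
y-coordinate, sorted with cumulative weight:
  y=5 (S, w=8) cum 8
  y=8 (R, w=50) cum 58
  y=10 (P, w=50) cum 108
  y=11 (T, w=80) cum 188  ← median
  y=14 (Q, w=35) cum 223
⇒ y* = 11

(10, 11)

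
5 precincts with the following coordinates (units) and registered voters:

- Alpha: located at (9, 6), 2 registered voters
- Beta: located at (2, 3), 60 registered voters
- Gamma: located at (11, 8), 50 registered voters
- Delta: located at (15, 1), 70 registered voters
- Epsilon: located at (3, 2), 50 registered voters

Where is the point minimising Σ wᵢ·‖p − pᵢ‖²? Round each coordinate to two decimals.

The minimiser of Σwᵢ‖p−pᵢ‖² is the weighted centroid p* = (Σwᵢpᵢ)/(Σwᵢ).
Σwᵢ = 232.
Σwᵢxᵢ = 2·9 + 60·2 + 50·11 + 70·15 + 50·3 = 1888.
Σwᵢyᵢ = 2·6 + 60·3 + 50·8 + 70·1 + 50·2 = 762.
x* = 1888/232 = 8.14, y* = 762/232 = 3.28.

(8.14, 3.28)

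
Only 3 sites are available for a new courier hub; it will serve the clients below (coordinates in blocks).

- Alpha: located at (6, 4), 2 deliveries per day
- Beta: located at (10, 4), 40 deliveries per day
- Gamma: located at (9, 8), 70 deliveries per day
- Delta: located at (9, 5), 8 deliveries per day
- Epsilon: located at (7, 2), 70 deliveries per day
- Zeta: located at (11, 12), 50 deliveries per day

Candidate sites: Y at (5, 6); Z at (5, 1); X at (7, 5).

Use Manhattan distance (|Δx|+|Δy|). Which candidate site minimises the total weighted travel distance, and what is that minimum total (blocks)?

Total weighted distance at each candidate:
  Y (5, 6): total = 1766
  Z (5, 1): total = 2222
  X (7, 5): total = 1290
Minimum is at X with total 1290 blocks.

X, total 1290 blocks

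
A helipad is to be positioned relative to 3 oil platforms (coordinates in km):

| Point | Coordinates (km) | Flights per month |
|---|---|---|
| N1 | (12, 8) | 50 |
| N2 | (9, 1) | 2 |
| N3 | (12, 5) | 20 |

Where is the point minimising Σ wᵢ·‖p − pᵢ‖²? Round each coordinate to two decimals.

The minimiser of Σwᵢ‖p−pᵢ‖² is the weighted centroid p* = (Σwᵢpᵢ)/(Σwᵢ).
Σwᵢ = 72.
Σwᵢxᵢ = 50·12 + 2·9 + 20·12 = 858.
Σwᵢyᵢ = 50·8 + 2·1 + 20·5 = 502.
x* = 858/72 = 11.92, y* = 502/72 = 6.97.

(11.92, 6.97)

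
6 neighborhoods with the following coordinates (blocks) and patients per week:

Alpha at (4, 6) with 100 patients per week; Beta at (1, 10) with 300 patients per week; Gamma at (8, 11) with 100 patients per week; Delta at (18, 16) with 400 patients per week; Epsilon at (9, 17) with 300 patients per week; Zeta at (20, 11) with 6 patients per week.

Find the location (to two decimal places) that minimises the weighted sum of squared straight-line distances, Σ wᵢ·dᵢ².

The minimiser of Σwᵢ‖p−pᵢ‖² is the weighted centroid p* = (Σwᵢpᵢ)/(Σwᵢ).
Σwᵢ = 1206.
Σwᵢxᵢ = 100·4 + 300·1 + 100·8 + 400·18 + 300·9 + 6·20 = 11520.
Σwᵢyᵢ = 100·6 + 300·10 + 100·11 + 400·16 + 300·17 + 6·11 = 16266.
x* = 11520/1206 = 9.55, y* = 16266/1206 = 13.49.

(9.55, 13.49)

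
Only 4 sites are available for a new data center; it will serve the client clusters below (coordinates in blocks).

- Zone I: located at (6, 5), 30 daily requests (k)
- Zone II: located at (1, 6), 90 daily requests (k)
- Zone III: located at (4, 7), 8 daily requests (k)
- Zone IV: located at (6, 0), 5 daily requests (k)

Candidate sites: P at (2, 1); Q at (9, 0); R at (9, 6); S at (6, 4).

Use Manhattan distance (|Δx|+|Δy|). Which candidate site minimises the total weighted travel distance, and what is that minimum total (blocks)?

Total weighted distance at each candidate:
  P (2, 1): total = 869
  Q (9, 0): total = 1611
  R (9, 6): total = 933
  S (6, 4): total = 720
Minimum is at S with total 720 blocks.

S, total 720 blocks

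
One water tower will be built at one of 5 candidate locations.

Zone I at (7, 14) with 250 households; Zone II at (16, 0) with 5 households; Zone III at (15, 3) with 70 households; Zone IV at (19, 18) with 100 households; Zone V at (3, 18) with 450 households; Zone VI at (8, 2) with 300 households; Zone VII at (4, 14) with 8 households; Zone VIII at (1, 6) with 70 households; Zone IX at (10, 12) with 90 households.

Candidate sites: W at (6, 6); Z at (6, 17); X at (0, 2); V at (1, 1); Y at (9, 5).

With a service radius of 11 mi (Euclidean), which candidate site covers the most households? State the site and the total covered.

Coverage radius r = 11 mi; a point is covered iff (Δx)²+(Δy)² ≤ 11² = 121.
  W (6, 6): covers {Zone I, Zone III, Zone VI, Zone VII, Zone VIII, Zone IX} → 788
  Z (6, 17): covers {Zone I, Zone V, Zone VII, Zone IX} → 798
  X (0, 2): covers {Zone VI, Zone VIII} → 370
  V (1, 1): covers {Zone VI, Zone VIII} → 370
  Y (9, 5): covers {Zone I, Zone II, Zone III, Zone VI, Zone VII, Zone VIII, Zone IX} → 793
Maximum coverage at Z: 798 households.

Z, covering 798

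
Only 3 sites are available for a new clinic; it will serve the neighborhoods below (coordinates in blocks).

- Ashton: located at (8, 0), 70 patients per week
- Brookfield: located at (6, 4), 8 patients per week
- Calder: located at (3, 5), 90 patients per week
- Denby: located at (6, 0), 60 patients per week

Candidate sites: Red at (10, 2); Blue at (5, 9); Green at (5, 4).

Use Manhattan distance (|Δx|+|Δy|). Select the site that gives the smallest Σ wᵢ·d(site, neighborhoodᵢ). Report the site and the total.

Total weighted distance at each candidate:
  Red (10, 2): total = 1588
  Blue (5, 9): total = 2028
  Green (5, 4): total = 1068
Minimum is at Green with total 1068 blocks.

Green, total 1068 blocks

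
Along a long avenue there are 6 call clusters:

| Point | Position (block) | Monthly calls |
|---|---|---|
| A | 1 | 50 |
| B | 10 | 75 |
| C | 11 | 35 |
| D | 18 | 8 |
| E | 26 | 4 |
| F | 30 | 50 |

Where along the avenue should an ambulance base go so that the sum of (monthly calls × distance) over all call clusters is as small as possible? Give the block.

x = 10

For a sum of weighted absolute distances on a line, the optimum is the weighted median (not the mean). Total weight W = 222; half-weight = 111.
Sort by position and accumulate weight:
  block 1 (A, w=50) → cum 50
  block 10 (B, w=75) → cum 125  ≥ 111 → median here
  block 11 (C, w=35) → cum 160
  block 18 (D, w=8) → cum 168
  block 26 (E, w=4) → cum 172
  block 30 (F, w=50) → cum 222
Optimal location: block 10.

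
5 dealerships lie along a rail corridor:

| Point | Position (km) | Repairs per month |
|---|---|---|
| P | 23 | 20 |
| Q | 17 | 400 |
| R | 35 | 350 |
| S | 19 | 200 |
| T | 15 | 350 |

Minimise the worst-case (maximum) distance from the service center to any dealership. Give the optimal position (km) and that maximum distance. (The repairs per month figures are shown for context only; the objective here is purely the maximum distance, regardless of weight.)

location 25, max distance 10

The 1-center on a line is the midpoint of the two extreme points: leftmost at 15, rightmost at 35.
Optimal location = (15 + 35)/2 = 25; maximum distance = (35 − 15)/2 = 10.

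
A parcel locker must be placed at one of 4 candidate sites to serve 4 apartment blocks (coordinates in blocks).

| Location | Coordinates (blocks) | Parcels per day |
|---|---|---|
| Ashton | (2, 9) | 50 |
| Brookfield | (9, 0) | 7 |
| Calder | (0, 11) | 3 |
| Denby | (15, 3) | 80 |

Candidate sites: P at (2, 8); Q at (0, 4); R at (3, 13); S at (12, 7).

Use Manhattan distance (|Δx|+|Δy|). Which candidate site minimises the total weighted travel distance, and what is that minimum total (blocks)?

Total weighted distance at each candidate:
  P (2, 8): total = 1610
  Q (0, 4): total = 1742
  R (3, 13): total = 2158
  S (12, 7): total = 1278
Minimum is at S with total 1278 blocks.

S, total 1278 blocks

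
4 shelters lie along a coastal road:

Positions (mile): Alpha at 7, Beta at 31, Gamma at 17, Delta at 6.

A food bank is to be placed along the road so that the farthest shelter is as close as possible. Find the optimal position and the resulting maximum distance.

location 18.5, max distance 12.5

The 1-center on a line is the midpoint of the two extreme points: leftmost at 6, rightmost at 31.
Optimal location = (6 + 31)/2 = 18.5; maximum distance = (31 − 6)/2 = 12.5.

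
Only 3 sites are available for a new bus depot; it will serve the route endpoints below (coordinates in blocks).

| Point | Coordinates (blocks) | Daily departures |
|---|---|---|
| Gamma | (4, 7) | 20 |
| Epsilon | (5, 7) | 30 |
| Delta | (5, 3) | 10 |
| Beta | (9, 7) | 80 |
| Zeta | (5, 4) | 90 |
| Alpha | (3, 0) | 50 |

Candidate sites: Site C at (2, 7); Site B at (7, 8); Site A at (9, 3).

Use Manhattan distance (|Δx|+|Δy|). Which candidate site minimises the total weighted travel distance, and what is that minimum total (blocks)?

Total weighted distance at each candidate:
  Site C (2, 7): total = 1700
  Site B (7, 8): total = 1620
  Site A (9, 3): total = 1680
Minimum is at Site B with total 1620 blocks.

Site B, total 1620 blocks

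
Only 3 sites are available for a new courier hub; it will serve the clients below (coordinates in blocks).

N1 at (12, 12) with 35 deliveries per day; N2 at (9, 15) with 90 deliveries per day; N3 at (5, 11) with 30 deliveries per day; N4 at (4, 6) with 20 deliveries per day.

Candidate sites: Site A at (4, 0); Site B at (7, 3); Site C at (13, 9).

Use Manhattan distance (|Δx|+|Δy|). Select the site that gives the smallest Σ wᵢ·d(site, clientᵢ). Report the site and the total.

Total weighted distance at each candidate:
  Site A (4, 0): total = 2980
  Site B (7, 3): total = 2170
  Site C (13, 9): total = 1580
Minimum is at Site C with total 1580 blocks.

Site C, total 1580 blocks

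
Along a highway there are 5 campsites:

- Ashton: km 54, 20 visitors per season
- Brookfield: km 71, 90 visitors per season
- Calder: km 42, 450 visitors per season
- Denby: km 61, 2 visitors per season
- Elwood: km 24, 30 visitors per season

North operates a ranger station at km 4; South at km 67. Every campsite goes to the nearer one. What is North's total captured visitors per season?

The indifferent point is the midpoint (4+67)/2 = 35.5; campsites left of it (closer to North at 4) go to North, those right go to South.
  Elwood at 24 (w=30) → North
  Calder at 42 (w=450) → South
  Ashton at 54 (w=20) → South
  Denby at 61 (w=2) → South
  Brookfield at 71 (w=90) → South
North captures 30; South captures 562.

30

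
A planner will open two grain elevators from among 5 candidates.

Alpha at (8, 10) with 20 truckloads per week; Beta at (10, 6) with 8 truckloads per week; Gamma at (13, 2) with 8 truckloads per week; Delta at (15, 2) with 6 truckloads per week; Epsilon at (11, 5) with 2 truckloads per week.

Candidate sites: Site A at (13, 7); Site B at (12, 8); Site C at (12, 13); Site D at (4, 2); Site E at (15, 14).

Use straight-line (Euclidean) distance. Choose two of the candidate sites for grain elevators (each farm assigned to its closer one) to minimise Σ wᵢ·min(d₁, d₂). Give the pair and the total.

Evaluate every pair (each demand assigned to the nearer of the two):
  {Site A, Site B}: total = 190.0
  {Site A, Site C}: total = 203.3
  {Site B, Site C}: total = 207.3
  {Site B, Site D}: total = 207.3
  {Site B, Site E}: total = 207.3
  {Site A, Site D}: total = 219.9
  {Site A, Site E}: total = 219.9
  {Site C, Site D}: total = 310.9
  {Site C, Site E}: total = 331.1
  {Site D, Site E}: total = 372.2
Best pair: {Site A, Site B} with total 190.0.

{Site A, Site B}, total 190.0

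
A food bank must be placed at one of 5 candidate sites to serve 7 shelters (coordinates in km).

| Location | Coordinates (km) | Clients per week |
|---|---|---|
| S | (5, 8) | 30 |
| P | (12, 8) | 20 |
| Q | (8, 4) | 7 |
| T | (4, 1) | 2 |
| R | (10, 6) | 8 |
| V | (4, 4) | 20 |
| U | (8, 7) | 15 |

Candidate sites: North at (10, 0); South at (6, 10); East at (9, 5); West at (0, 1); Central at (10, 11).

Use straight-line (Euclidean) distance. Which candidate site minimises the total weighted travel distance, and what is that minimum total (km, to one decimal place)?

Total weighted distance at each candidate:
  North (10, 0): total = 792.8
  South (6, 10): total = 482.1
  East (9, 5): total = 404.4
  West (0, 1): total = 943.2
  Central (10, 11): total = 612.8
Minimum is at East with total 404.4 km.

East, total 404.4 km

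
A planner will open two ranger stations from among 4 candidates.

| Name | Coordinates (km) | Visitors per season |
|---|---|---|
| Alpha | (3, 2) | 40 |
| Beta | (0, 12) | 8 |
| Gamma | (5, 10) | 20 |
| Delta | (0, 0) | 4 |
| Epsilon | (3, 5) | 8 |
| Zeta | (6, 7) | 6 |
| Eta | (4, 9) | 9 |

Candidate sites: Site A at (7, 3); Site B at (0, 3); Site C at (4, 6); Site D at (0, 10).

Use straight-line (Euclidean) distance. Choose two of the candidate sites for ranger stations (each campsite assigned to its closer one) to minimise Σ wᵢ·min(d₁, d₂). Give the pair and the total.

{Site B, Site C}, total 330.4

Evaluate every pair (each demand assigned to the nearer of the two):
  {Site B, Site C}: total = 330.4
  {Site C, Site D}: total = 344.0
  {Site B, Site D}: total = 360.7
  {Site A, Site C}: total = 385.6
  {Site A, Site D}: total = 409.0
  {Site A, Site B}: total = 470.1
Best pair: {Site B, Site C} with total 330.4.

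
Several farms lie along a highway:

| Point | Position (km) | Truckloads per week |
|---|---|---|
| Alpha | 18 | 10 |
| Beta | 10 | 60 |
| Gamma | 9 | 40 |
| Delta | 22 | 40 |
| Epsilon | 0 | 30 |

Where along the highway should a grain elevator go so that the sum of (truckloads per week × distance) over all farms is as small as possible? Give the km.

x = 10

For a sum of weighted absolute distances on a line, the optimum is the weighted median (not the mean). Total weight W = 180; half-weight = 90.
Sort by position and accumulate weight:
  km 0 (Epsilon, w=30) → cum 30
  km 9 (Gamma, w=40) → cum 70
  km 10 (Beta, w=60) → cum 130  ≥ 90 → median here
  km 18 (Alpha, w=10) → cum 140
  km 22 (Delta, w=40) → cum 180
Optimal location: km 10.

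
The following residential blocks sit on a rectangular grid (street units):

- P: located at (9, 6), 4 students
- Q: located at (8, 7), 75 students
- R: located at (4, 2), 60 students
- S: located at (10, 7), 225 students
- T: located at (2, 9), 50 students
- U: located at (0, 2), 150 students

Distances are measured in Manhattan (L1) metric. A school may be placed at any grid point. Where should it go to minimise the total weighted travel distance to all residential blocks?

(8, 7)

Manhattan distance separates: Σwᵢ(|x−xᵢ|+|y−yᵢ|) = Σwᵢ|x−xᵢ| + Σwᵢ|y−yᵢ|, so x and y are optimised independently as 1-D weighted medians.
Total weight W = 564; half = 282.
x-coordinate, sorted with cumulative weight:
  x=0 (U, w=150) cum 150
  x=2 (T, w=50) cum 200
  x=4 (R, w=60) cum 260
  x=8 (Q, w=75) cum 335  ← median
  x=9 (P, w=4) cum 339
  x=10 (S, w=225) cum 564
⇒ x* = 8
y-coordinate, sorted with cumulative weight:
  y=2 (R, w=60) cum 60
  y=2 (U, w=150) cum 210
  y=6 (P, w=4) cum 214
  y=7 (Q, w=75) cum 289  ← median
  y=7 (S, w=225) cum 514
  y=9 (T, w=50) cum 564
⇒ y* = 7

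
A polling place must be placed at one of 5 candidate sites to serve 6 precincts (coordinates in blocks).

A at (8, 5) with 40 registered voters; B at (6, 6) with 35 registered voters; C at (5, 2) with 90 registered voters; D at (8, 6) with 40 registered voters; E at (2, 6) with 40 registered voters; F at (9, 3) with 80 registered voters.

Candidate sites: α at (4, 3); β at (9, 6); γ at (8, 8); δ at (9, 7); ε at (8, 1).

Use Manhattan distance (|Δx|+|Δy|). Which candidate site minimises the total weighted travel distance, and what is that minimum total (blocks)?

β, total 1465 blocks

Total weighted distance at each candidate:
  α (4, 3): total = 1475
  β (9, 6): total = 1465
  γ (8, 8): total = 1950
  δ (9, 7): total = 1790
  ε (8, 1): total = 1645
Minimum is at β with total 1465 blocks.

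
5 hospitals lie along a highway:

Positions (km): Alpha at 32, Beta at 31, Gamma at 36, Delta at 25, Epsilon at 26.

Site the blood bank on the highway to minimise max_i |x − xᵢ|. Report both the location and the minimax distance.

location 30.5, max distance 5.5

The 1-center on a line is the midpoint of the two extreme points: leftmost at 25, rightmost at 36.
Optimal location = (25 + 36)/2 = 30.5; maximum distance = (36 − 25)/2 = 5.5.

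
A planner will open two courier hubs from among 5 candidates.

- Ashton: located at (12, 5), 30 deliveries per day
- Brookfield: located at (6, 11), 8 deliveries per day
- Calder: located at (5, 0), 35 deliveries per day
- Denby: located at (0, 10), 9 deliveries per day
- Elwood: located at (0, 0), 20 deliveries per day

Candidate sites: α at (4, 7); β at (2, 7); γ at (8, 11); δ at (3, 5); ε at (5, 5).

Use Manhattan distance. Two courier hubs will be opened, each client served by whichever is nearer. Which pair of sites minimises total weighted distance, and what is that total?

Evaluate every pair (each demand assigned to the nearer of the two):
  {β, ε}: total = 666
  {δ, ε}: total = 673
  {γ, ε}: total = 682
  {α, ε}: total = 696
  {γ, δ}: total = 763
  {β, δ}: total = 784
  {α, δ}: total = 786
  {α, β}: total = 853
  {α, γ}: total = 879
  {β, γ}: total = 891
Best pair: {β, ε} with total 666.

{β, ε}, total 666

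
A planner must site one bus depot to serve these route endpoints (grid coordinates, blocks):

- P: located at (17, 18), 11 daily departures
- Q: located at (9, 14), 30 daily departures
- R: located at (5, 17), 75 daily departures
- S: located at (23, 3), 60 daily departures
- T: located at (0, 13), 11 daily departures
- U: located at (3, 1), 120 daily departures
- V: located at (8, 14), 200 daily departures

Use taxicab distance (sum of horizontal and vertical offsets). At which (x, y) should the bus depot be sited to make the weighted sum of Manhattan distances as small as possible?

(8, 14)

Manhattan distance separates: Σwᵢ(|x−xᵢ|+|y−yᵢ|) = Σwᵢ|x−xᵢ| + Σwᵢ|y−yᵢ|, so x and y are optimised independently as 1-D weighted medians.
Total weight W = 507; half = 253.5.
x-coordinate, sorted with cumulative weight:
  x=0 (T, w=11) cum 11
  x=3 (U, w=120) cum 131
  x=5 (R, w=75) cum 206
  x=8 (V, w=200) cum 406  ← median
  x=9 (Q, w=30) cum 436
  x=17 (P, w=11) cum 447
  x=23 (S, w=60) cum 507
⇒ x* = 8
y-coordinate, sorted with cumulative weight:
  y=1 (U, w=120) cum 120
  y=3 (S, w=60) cum 180
  y=13 (T, w=11) cum 191
  y=14 (Q, w=30) cum 221
  y=14 (V, w=200) cum 421  ← median
  y=17 (R, w=75) cum 496
  y=18 (P, w=11) cum 507
⇒ y* = 14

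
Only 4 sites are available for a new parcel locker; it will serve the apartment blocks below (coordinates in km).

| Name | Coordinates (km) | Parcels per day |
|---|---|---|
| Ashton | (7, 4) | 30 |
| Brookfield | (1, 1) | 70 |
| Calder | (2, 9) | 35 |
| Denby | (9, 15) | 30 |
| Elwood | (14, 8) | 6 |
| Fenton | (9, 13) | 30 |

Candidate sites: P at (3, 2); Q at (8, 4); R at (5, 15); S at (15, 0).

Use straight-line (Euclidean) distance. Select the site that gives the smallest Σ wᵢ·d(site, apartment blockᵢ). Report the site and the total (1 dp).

P, total 1418.8 km

Total weighted distance at each candidate:
  P (3, 2): total = 1418.8
  Q (8, 4): total = 1482.8
  R (5, 15): total = 1912.0
  S (15, 0): total = 2766.8
Minimum is at P with total 1418.8 km.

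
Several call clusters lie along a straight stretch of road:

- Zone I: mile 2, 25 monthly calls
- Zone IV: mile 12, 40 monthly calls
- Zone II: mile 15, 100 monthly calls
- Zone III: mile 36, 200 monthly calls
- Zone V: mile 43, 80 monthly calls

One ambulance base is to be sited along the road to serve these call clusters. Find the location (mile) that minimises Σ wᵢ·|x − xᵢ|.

x = 36

For a sum of weighted absolute distances on a line, the optimum is the weighted median (not the mean). Total weight W = 445; half-weight = 222.5.
Sort by position and accumulate weight:
  mile 2 (Zone I, w=25) → cum 25
  mile 12 (Zone IV, w=40) → cum 65
  mile 15 (Zone II, w=100) → cum 165
  mile 36 (Zone III, w=200) → cum 365  ≥ 222.5 → median here
  mile 43 (Zone V, w=80) → cum 445
Optimal location: mile 36.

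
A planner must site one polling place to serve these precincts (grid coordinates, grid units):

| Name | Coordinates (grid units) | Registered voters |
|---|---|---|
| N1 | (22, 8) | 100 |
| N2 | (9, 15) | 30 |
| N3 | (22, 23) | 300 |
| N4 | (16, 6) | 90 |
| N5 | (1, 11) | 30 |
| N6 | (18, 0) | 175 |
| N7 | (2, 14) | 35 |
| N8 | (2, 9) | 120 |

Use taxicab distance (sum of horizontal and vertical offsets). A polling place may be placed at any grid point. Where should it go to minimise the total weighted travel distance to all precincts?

(18, 9)

Manhattan distance separates: Σwᵢ(|x−xᵢ|+|y−yᵢ|) = Σwᵢ|x−xᵢ| + Σwᵢ|y−yᵢ|, so x and y are optimised independently as 1-D weighted medians.
Total weight W = 880; half = 440.
x-coordinate, sorted with cumulative weight:
  x=1 (N5, w=30) cum 30
  x=2 (N7, w=35) cum 65
  x=2 (N8, w=120) cum 185
  x=9 (N2, w=30) cum 215
  x=16 (N4, w=90) cum 305
  x=18 (N6, w=175) cum 480  ← median
  x=22 (N1, w=100) cum 580
  x=22 (N3, w=300) cum 880
⇒ x* = 18
y-coordinate, sorted with cumulative weight:
  y=0 (N6, w=175) cum 175
  y=6 (N4, w=90) cum 265
  y=8 (N1, w=100) cum 365
  y=9 (N8, w=120) cum 485  ← median
  y=11 (N5, w=30) cum 515
  y=14 (N7, w=35) cum 550
  y=15 (N2, w=30) cum 580
  y=23 (N3, w=300) cum 880
⇒ y* = 9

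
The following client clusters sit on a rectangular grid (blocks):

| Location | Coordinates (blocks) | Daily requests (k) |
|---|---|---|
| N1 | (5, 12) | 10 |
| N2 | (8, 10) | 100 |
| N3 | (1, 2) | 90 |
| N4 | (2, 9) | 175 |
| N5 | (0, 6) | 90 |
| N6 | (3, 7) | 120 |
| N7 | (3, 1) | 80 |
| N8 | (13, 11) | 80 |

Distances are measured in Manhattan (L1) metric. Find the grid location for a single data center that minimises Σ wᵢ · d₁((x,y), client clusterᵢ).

(3, 7)

Manhattan distance separates: Σwᵢ(|x−xᵢ|+|y−yᵢ|) = Σwᵢ|x−xᵢ| + Σwᵢ|y−yᵢ|, so x and y are optimised independently as 1-D weighted medians.
Total weight W = 745; half = 372.5.
x-coordinate, sorted with cumulative weight:
  x=0 (N5, w=90) cum 90
  x=1 (N3, w=90) cum 180
  x=2 (N4, w=175) cum 355
  x=3 (N6, w=120) cum 475  ← median
  x=3 (N7, w=80) cum 555
  x=5 (N1, w=10) cum 565
  x=8 (N2, w=100) cum 665
  x=13 (N8, w=80) cum 745
⇒ x* = 3
y-coordinate, sorted with cumulative weight:
  y=1 (N7, w=80) cum 80
  y=2 (N3, w=90) cum 170
  y=6 (N5, w=90) cum 260
  y=7 (N6, w=120) cum 380  ← median
  y=9 (N4, w=175) cum 555
  y=10 (N2, w=100) cum 655
  y=11 (N8, w=80) cum 735
  y=12 (N1, w=10) cum 745
⇒ y* = 7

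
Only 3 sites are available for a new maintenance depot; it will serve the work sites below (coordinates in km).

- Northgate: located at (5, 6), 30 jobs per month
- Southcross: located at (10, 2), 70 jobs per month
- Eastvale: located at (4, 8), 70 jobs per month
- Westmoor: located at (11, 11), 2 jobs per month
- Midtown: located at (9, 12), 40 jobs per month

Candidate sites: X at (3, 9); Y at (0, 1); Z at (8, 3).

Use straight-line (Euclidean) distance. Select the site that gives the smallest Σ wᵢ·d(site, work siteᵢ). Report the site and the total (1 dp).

Z, total 1111.3 km

Total weighted distance at each candidate:
  X (3, 9): total = 1184.9
  Y (0, 1): total = 2078.2
  Z (8, 3): total = 1111.3
Minimum is at Z with total 1111.3 km.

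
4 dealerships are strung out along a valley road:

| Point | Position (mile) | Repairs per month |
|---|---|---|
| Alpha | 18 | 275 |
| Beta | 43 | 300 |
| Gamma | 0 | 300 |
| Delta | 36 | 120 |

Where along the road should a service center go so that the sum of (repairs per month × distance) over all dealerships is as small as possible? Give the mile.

x = 18

For a sum of weighted absolute distances on a line, the optimum is the weighted median (not the mean). Total weight W = 995; half-weight = 497.5.
Sort by position and accumulate weight:
  mile 0 (Gamma, w=300) → cum 300
  mile 18 (Alpha, w=275) → cum 575  ≥ 497.5 → median here
  mile 36 (Delta, w=120) → cum 695
  mile 43 (Beta, w=300) → cum 995
Optimal location: mile 18.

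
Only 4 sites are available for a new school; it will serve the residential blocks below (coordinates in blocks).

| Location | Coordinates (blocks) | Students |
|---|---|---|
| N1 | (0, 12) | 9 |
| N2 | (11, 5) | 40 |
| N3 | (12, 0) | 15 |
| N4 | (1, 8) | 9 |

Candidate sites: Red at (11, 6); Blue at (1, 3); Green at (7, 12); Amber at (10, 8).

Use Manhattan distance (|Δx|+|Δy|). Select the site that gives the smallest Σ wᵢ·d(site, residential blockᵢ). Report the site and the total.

Total weighted distance at each candidate:
  Red (11, 6): total = 406
  Blue (1, 3): total = 825
  Green (7, 12): total = 848
  Amber (10, 8): total = 517
Minimum is at Red with total 406 blocks.

Red, total 406 blocks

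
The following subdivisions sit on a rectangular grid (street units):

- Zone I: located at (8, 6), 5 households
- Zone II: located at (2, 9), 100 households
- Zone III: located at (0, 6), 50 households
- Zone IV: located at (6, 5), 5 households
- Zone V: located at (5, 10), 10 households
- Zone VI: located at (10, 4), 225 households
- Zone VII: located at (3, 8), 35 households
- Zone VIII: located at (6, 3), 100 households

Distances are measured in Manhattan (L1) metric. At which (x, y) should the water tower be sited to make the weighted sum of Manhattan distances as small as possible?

(6, 4)

Manhattan distance separates: Σwᵢ(|x−xᵢ|+|y−yᵢ|) = Σwᵢ|x−xᵢ| + Σwᵢ|y−yᵢ|, so x and y are optimised independently as 1-D weighted medians.
Total weight W = 530; half = 265.
x-coordinate, sorted with cumulative weight:
  x=0 (Zone III, w=50) cum 50
  x=2 (Zone II, w=100) cum 150
  x=3 (Zone VII, w=35) cum 185
  x=5 (Zone V, w=10) cum 195
  x=6 (Zone IV, w=5) cum 200
  x=6 (Zone VIII, w=100) cum 300  ← median
  x=8 (Zone I, w=5) cum 305
  x=10 (Zone VI, w=225) cum 530
⇒ x* = 6
y-coordinate, sorted with cumulative weight:
  y=3 (Zone VIII, w=100) cum 100
  y=4 (Zone VI, w=225) cum 325  ← median
  y=5 (Zone IV, w=5) cum 330
  y=6 (Zone I, w=5) cum 335
  y=6 (Zone III, w=50) cum 385
  y=8 (Zone VII, w=35) cum 420
  y=9 (Zone II, w=100) cum 520
  y=10 (Zone V, w=10) cum 530
⇒ y* = 4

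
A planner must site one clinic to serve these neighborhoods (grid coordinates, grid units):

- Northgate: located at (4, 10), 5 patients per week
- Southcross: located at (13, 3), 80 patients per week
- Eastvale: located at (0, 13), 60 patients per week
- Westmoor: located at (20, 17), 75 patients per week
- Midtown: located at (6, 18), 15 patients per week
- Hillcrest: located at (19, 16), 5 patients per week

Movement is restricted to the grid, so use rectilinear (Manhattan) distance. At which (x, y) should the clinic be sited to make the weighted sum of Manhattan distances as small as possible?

Manhattan distance separates: Σwᵢ(|x−xᵢ|+|y−yᵢ|) = Σwᵢ|x−xᵢ| + Σwᵢ|y−yᵢ|, so x and y are optimised independently as 1-D weighted medians.
Total weight W = 240; half = 120.
x-coordinate, sorted with cumulative weight:
  x=0 (Eastvale, w=60) cum 60
  x=4 (Northgate, w=5) cum 65
  x=6 (Midtown, w=15) cum 80
  x=13 (Southcross, w=80) cum 160  ← median
  x=19 (Hillcrest, w=5) cum 165
  x=20 (Westmoor, w=75) cum 240
⇒ x* = 13
y-coordinate, sorted with cumulative weight:
  y=3 (Southcross, w=80) cum 80
  y=10 (Northgate, w=5) cum 85
  y=13 (Eastvale, w=60) cum 145  ← median
  y=16 (Hillcrest, w=5) cum 150
  y=17 (Westmoor, w=75) cum 225
  y=18 (Midtown, w=15) cum 240
⇒ y* = 13

(13, 13)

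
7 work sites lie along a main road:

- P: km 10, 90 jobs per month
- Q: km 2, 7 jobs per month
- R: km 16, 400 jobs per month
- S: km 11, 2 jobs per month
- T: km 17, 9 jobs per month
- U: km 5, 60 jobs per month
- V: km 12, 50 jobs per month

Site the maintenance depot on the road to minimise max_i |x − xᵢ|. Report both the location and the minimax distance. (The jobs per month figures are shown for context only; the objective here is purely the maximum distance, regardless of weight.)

The 1-center on a line is the midpoint of the two extreme points: leftmost at 2, rightmost at 17.
Optimal location = (2 + 17)/2 = 9.5; maximum distance = (17 − 2)/2 = 7.5.

location 9.5, max distance 7.5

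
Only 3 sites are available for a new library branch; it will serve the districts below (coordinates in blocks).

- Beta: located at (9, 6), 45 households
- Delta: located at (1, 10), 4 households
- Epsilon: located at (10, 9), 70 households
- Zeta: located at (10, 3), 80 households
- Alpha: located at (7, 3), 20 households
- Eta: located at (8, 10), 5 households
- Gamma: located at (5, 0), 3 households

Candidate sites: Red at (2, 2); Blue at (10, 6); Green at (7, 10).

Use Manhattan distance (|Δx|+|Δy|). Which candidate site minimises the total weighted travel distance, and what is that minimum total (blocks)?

Total weighted distance at each candidate:
  Red (2, 2): total = 2506
  Blue (10, 6): total = 730
  Green (7, 10): total = 1555
Minimum is at Blue with total 730 blocks.

Blue, total 730 blocks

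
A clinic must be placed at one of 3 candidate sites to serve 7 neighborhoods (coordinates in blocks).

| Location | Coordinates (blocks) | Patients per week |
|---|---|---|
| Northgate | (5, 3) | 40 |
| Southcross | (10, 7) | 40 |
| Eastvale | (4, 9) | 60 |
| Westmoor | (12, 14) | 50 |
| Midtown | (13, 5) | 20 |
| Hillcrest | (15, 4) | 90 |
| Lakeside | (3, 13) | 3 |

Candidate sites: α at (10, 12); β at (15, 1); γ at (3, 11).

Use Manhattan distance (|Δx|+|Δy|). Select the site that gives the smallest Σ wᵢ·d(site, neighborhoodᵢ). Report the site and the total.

α, total 2894 blocks

Total weighted distance at each candidate:
  α (10, 12): total = 2894
  β (15, 1): total = 3322
  γ (3, 11): total = 3656
Minimum is at α with total 2894 blocks.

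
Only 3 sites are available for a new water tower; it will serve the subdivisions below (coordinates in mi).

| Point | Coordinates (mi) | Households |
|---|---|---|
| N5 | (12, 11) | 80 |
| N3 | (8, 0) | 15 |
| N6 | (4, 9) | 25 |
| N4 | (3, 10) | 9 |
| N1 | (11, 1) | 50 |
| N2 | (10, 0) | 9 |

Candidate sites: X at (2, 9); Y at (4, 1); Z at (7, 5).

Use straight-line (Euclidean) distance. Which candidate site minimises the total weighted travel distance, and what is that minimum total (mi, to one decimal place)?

Total weighted distance at each candidate:
  X (2, 9): total = 1751.3
  Y (4, 1): total = 1772.6
  Z (7, 5): total = 1219.3
Minimum is at Z with total 1219.3 mi.

Z, total 1219.3 mi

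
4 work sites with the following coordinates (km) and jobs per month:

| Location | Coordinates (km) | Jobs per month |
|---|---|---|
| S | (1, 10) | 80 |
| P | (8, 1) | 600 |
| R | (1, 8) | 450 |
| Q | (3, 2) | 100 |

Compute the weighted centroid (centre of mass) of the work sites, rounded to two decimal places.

The minimiser of Σwᵢ‖p−pᵢ‖² is the weighted centroid p* = (Σwᵢpᵢ)/(Σwᵢ).
Σwᵢ = 1230.
Σwᵢxᵢ = 80·1 + 600·8 + 450·1 + 100·3 = 5630.
Σwᵢyᵢ = 80·10 + 600·1 + 450·8 + 100·2 = 5200.
x* = 5630/1230 = 4.58, y* = 5200/1230 = 4.23.

(4.58, 4.23)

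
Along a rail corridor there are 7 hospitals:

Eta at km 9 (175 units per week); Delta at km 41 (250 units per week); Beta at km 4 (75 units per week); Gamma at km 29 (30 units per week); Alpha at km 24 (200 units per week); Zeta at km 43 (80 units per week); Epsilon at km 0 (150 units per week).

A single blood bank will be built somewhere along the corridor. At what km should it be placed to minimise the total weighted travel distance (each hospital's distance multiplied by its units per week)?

For a sum of weighted absolute distances on a line, the optimum is the weighted median (not the mean). Total weight W = 960; half-weight = 480.
Sort by position and accumulate weight:
  km 0 (Epsilon, w=150) → cum 150
  km 4 (Beta, w=75) → cum 225
  km 9 (Eta, w=175) → cum 400
  km 24 (Alpha, w=200) → cum 600  ≥ 480 → median here
  km 29 (Gamma, w=30) → cum 630
  km 41 (Delta, w=250) → cum 880
  km 43 (Zeta, w=80) → cum 960
Optimal location: km 24.

x = 24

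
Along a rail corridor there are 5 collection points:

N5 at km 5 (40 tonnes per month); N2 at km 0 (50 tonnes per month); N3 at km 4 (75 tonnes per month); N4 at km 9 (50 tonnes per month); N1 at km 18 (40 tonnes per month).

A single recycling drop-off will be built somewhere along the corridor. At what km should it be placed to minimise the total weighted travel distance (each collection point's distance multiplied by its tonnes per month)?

For a sum of weighted absolute distances on a line, the optimum is the weighted median (not the mean). Total weight W = 255; half-weight = 127.5.
Sort by position and accumulate weight:
  km 0 (N2, w=50) → cum 50
  km 4 (N3, w=75) → cum 125
  km 5 (N5, w=40) → cum 165  ≥ 127.5 → median here
  km 9 (N4, w=50) → cum 215
  km 18 (N1, w=40) → cum 255
Optimal location: km 5.

x = 5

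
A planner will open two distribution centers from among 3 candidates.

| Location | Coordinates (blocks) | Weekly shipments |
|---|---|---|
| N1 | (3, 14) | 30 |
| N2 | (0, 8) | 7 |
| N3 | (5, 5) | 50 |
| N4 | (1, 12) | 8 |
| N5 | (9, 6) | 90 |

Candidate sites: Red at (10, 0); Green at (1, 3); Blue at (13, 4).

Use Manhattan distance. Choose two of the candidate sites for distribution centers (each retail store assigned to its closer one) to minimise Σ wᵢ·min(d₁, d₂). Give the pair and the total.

Evaluate every pair (each demand assigned to the nearer of the two):
  {Green, Blue}: total = 1344
  {Red, Green}: total = 1434
  {Red, Blue}: total = 1869
Best pair: {Green, Blue} with total 1344.

{Green, Blue}, total 1344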